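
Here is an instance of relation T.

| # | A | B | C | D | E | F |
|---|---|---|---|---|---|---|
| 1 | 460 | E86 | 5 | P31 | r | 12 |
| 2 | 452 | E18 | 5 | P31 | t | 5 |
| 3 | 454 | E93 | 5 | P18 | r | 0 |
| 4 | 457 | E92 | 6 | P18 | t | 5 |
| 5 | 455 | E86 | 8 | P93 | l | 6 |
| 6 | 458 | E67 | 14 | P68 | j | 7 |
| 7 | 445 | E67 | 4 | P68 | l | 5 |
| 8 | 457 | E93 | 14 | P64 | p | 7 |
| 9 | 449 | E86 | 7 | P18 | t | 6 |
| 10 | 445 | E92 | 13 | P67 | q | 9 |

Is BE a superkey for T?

All 10 rows have distinct BE values, so BE → (all attributes) holds and BE is a superkey.

Yes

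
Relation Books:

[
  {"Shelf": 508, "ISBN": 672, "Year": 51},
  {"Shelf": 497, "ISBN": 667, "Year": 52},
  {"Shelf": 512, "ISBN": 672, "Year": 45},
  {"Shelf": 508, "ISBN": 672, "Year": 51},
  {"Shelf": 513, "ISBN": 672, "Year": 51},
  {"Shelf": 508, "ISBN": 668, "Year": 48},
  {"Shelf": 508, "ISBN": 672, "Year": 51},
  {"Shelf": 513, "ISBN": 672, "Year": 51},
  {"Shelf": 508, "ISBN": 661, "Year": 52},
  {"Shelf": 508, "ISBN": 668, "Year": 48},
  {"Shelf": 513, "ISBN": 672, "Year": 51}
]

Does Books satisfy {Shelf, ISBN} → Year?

(Shelf=508, ISBN=672): 3 rows → Year = 51, 51, 51 ✓
(Shelf=497, ISBN=667): 1 row → Year = 52 ✓
(Shelf=512, ISBN=672): 1 row → Year = 45 ✓
(Shelf=513, ISBN=672): 3 rows → Year = 51, 51, 51 ✓
(Shelf=508, ISBN=668): 2 rows → Year = 48, 48 ✓
(Shelf=508, ISBN=661): 1 row → Year = 52 ✓
Every {Shelf, ISBN} value is associated with a single Year value, so {Shelf, ISBN} → Year holds.

Yes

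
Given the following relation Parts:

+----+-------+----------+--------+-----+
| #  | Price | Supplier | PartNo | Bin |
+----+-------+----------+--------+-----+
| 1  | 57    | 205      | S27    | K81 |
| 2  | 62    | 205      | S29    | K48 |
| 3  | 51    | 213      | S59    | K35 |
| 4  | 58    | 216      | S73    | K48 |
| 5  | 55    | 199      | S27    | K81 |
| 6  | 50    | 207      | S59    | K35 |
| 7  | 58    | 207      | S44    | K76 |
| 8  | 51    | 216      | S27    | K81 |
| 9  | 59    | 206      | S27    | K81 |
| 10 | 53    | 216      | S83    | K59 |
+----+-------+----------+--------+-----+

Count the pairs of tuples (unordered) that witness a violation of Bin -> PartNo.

1

Bin=K81: all 4 rows agree on PartNo — 0 pairs.
Bin=K48: violating pairs (2,4) — 1 pair.
Bin=K35: all 2 rows agree on PartNo — 0 pairs.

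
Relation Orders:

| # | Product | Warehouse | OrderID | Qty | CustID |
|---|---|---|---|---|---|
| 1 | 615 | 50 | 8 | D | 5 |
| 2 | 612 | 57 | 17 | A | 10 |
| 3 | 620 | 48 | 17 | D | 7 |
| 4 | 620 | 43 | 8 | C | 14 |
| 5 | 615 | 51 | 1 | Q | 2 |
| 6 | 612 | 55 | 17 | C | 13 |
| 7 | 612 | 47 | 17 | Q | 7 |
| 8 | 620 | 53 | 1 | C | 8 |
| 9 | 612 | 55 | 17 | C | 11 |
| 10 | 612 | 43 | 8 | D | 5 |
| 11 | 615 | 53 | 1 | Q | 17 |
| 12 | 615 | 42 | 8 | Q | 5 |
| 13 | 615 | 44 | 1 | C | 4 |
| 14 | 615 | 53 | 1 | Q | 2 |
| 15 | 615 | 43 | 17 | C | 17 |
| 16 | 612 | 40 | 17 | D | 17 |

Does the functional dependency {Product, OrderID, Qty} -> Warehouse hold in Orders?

(Product=615, OrderID=8, Qty=D): row 1 → Warehouse = 50 ✓
(Product=612, OrderID=17, Qty=A): row 2 → Warehouse = 57 ✓
(Product=620, OrderID=17, Qty=D): row 3 → Warehouse = 48 ✓
(Product=620, OrderID=8, Qty=C): row 4 → Warehouse = 43 ✓
(Product=615, OrderID=1, Qty=Q): rows 5, 11, 14 → Warehouse takes values {51, 53} — violation
(Product=612, OrderID=17, Qty=C): rows 6, 9 → Warehouse = 55, 55 ✓
(Product=612, OrderID=17, Qty=Q): row 7 → Warehouse = 47 ✓
(Product=620, OrderID=1, Qty=C): row 8 → Warehouse = 53 ✓
(Product=612, OrderID=8, Qty=D): row 10 → Warehouse = 43 ✓
(Product=615, OrderID=8, Qty=Q): row 12 → Warehouse = 42 ✓
(Product=615, OrderID=1, Qty=C): row 13 → Warehouse = 44 ✓
(Product=615, OrderID=17, Qty=C): row 15 → Warehouse = 43 ✓
(Product=612, OrderID=17, Qty=D): row 16 → Warehouse = 40 ✓
Two rows agree on {Product, OrderID, Qty} but differ on Warehouse, so {Product, OrderID, Qty} -> Warehouse does not hold.

No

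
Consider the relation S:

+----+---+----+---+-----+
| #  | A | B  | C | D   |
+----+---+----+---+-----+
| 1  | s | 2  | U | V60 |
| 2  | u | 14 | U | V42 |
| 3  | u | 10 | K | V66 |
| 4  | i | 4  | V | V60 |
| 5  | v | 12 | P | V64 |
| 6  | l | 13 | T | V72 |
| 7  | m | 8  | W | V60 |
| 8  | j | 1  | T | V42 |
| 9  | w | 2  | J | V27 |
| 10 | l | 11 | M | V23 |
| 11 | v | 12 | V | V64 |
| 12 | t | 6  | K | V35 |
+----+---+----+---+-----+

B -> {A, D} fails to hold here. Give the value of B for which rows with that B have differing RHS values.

2

B=2: rows 1, 9 → {A,D} takes values {(s, V60), (w, V27)} — violation
B=14: row 2 → {A,D} = (u, V42) ✓
B=10: row 3 → {A,D} = (u, V66) ✓
B=4: row 4 → {A,D} = (i, V60) ✓
B=12: rows 5, 11 → {A,D} = (v, V64), (v, V64) ✓
B=13: row 6 → {A,D} = (l, V72) ✓
B=8: row 7 → {A,D} = (m, V60) ✓
B=1: row 8 → {A,D} = (j, V42) ✓
B=11: row 10 → {A,D} = (l, V23) ✓
B=6: row 12 → {A,D} = (t, V35) ✓
The only B value with inconsistent RHS is B=2.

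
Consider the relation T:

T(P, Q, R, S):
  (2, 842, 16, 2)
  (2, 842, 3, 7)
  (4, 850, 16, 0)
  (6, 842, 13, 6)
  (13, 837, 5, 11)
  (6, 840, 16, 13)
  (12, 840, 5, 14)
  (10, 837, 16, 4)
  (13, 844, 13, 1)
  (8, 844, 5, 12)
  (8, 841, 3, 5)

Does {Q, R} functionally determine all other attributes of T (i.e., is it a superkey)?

Yes

All 11 rows have distinct {Q, R} values, so {Q, R} → (all attributes) holds and {Q, R} is a superkey.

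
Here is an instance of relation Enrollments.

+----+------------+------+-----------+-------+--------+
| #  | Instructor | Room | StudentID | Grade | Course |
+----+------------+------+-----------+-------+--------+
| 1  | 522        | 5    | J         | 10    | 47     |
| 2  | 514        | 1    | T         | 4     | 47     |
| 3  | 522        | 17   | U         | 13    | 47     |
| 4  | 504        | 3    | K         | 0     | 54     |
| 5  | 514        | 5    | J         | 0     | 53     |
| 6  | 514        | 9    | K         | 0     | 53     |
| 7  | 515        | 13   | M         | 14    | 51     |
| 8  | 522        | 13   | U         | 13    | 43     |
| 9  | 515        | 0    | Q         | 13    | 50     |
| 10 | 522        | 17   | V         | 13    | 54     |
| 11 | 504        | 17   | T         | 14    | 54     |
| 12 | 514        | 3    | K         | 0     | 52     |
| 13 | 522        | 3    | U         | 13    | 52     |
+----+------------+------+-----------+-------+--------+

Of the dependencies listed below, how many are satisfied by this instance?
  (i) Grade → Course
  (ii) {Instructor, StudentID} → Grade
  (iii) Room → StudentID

(i) Grade → Course: Grade=13: rows 3, 8, 9, 10, 13 → Course takes values {47, 43, 50, 54, 52} — violation; Grade=0: rows 4, 5, 6, 12 → Course takes values {54, 53, 52} — violation; Grade=14: rows 7, 11 → Course takes values {51, 54} — violation — fails.
(ii) {Instructor, StudentID} → Grade: every LHS value maps to a single RHS value — holds.
(iii) Room → StudentID: Room=17: rows 3, 10, 11 → StudentID takes values {U, V, T} — violation; Room=3: rows 4, 12, 13 → StudentID takes values {K, U} — violation; Room=13: rows 7, 8 → StudentID takes values {M, U} — violation — fails.
1 of the 3 dependencies holds.

1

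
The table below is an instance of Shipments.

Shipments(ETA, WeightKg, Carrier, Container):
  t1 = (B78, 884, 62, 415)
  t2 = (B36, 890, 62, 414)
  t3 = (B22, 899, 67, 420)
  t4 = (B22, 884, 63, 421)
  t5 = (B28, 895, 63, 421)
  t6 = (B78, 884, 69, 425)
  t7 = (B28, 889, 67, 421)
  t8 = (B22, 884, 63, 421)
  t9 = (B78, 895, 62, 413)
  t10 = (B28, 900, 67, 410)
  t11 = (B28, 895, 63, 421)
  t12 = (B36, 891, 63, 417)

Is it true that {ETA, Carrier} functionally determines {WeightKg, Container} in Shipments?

No

(ETA=B78, Carrier=62): rows 1, 9 → {WeightKg,Container} takes values {(884, 415), (895, 413)} — violation
(ETA=B36, Carrier=62): row 2 → {WeightKg,Container} = (890, 414) ✓
(ETA=B22, Carrier=67): row 3 → {WeightKg,Container} = (899, 420) ✓
(ETA=B22, Carrier=63): rows 4, 8 → {WeightKg,Container} = (884, 421), (884, 421) ✓
(ETA=B28, Carrier=63): rows 5, 11 → {WeightKg,Container} = (895, 421), (895, 421) ✓
(ETA=B78, Carrier=69): row 6 → {WeightKg,Container} = (884, 425) ✓
(ETA=B28, Carrier=67): rows 7, 10 → {WeightKg,Container} takes values {(889, 421), (900, 410)} — violation
(ETA=B36, Carrier=63): row 12 → {WeightKg,Container} = (891, 417) ✓
Two rows agree on {ETA, Carrier} but differ on {WeightKg, Container}, so {ETA, Carrier} → {WeightKg, Container} does not hold.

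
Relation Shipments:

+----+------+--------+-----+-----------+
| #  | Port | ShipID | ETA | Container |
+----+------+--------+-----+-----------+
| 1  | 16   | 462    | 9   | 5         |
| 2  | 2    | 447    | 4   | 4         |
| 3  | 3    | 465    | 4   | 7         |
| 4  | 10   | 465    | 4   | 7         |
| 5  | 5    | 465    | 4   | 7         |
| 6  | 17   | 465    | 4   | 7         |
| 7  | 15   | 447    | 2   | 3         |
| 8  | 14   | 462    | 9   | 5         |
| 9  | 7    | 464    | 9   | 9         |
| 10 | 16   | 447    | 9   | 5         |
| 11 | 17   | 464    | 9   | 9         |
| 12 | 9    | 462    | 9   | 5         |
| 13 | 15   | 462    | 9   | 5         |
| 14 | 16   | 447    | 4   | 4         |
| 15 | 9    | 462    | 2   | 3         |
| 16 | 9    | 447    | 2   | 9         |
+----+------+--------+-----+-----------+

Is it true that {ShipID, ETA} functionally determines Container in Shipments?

(ShipID=462, ETA=9): rows 1, 8, 12, 13 → Container = 5, 5, 5, 5 ✓
(ShipID=447, ETA=4): rows 2, 14 → Container = 4, 4 ✓
(ShipID=465, ETA=4): rows 3, 4, 5, 6 → Container = 7, 7, 7, 7 ✓
(ShipID=447, ETA=2): rows 7, 16 → Container takes values {3, 9} — violation
(ShipID=464, ETA=9): rows 9, 11 → Container = 9, 9 ✓
(ShipID=447, ETA=9): row 10 → Container = 5 ✓
(ShipID=462, ETA=2): row 15 → Container = 3 ✓
Two rows agree on {ShipID, ETA} but differ on Container, so {ShipID, ETA} → Container does not hold.

No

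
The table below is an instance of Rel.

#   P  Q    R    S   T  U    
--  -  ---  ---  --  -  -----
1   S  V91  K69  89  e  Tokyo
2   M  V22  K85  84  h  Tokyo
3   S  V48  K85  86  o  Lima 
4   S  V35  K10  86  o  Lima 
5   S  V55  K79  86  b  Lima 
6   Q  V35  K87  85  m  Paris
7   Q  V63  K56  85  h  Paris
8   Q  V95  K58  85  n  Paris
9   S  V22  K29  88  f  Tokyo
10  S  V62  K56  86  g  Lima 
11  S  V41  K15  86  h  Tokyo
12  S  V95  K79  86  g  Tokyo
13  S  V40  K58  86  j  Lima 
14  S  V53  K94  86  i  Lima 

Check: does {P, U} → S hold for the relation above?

(P=S, U=Tokyo): rows 1, 9, 11, 12 → S takes values {89, 88, 86} — violation
(P=M, U=Tokyo): row 2 → S = 84 ✓
(P=S, U=Lima): rows 3, 4, 5, 10, 13, 14 → S = 86, 86, 86, 86, 86, 86 ✓
(P=Q, U=Paris): rows 6, 7, 8 → S = 85, 85, 85 ✓
Two rows agree on {P, U} but differ on S, so {P, U} → S does not hold.

No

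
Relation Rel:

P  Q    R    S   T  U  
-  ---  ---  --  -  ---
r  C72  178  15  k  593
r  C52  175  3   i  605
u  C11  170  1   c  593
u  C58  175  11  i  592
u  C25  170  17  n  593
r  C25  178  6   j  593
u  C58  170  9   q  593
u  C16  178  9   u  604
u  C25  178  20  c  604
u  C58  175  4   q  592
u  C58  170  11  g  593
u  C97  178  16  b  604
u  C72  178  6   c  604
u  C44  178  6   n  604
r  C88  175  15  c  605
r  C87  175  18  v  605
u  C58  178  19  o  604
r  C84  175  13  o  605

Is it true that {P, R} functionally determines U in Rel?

Yes

(P=r, R=178): 2 rows → U = 593, 593 ✓
(P=r, R=175): 4 rows → U = 605, 605, 605, 605 ✓
(P=u, R=170): 4 rows → U = 593, 593, 593, 593 ✓
(P=u, R=175): 2 rows → U = 592, 592 ✓
(P=u, R=178): 6 rows → U = 604, 604, 604, 604, 604, 604 ✓
Every {P, R} value is associated with a single U value, so {P, R} → U holds.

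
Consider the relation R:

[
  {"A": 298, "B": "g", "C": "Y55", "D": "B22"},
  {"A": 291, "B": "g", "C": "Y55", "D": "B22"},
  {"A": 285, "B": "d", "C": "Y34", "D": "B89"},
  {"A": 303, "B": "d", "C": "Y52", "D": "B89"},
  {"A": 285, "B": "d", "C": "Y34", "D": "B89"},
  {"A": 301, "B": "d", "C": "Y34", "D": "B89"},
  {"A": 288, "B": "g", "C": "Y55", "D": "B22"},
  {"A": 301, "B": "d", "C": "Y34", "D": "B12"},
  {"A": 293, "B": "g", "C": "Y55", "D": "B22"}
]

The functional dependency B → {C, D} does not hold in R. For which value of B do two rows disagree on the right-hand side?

d

B=g: 4 rows → {C,D} = (Y55, B22), (Y55, B22), (Y55, B22), (Y55, B22) ✓
B=d: 5 rows → {C,D} takes values {(Y34, B89), (Y52, B89), (Y34, B12)} — violation
The only B value with inconsistent RHS is B=d.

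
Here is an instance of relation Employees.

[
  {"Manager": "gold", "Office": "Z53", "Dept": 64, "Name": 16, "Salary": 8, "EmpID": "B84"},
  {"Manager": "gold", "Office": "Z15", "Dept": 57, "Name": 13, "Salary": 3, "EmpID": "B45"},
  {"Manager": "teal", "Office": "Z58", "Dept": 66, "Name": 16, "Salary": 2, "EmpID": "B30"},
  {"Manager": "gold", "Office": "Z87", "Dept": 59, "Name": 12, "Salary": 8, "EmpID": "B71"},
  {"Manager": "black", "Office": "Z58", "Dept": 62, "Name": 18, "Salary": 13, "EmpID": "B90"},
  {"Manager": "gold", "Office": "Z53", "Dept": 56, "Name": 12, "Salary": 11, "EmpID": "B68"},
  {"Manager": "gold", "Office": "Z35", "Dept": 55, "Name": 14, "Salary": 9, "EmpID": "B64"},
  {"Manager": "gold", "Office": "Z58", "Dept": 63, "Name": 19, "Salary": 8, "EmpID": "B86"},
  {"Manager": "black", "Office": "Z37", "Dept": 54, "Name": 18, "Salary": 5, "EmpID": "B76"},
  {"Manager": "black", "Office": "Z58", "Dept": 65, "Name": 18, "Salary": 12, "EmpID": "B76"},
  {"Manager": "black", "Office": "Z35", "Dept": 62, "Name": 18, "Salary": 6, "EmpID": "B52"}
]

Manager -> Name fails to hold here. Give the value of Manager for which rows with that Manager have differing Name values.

Manager=gold: 6 rows → Name takes values {16, 13, 12, 14, 19} — violation
Manager=teal: 1 row → Name = 16 ✓
Manager=black: 4 rows → Name = 18, 18, 18, 18 ✓
The only Manager value with inconsistent Name is Manager=gold.

gold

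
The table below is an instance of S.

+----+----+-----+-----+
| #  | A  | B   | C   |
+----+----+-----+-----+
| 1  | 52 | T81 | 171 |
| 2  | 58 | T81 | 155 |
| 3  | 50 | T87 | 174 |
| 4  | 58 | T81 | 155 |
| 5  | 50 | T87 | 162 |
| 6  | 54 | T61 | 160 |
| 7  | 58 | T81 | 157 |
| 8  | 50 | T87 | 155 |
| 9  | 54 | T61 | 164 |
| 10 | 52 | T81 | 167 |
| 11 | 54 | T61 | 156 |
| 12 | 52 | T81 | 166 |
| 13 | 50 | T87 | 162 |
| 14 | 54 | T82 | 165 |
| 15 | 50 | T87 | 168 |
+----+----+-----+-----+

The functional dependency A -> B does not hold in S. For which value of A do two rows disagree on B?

A=52: rows 1, 10, 12 → B = T81, T81, T81 ✓
A=58: rows 2, 4, 7 → B = T81, T81, T81 ✓
A=50: rows 3, 5, 8, 13, 15 → B = T87, T87, T87, T87, T87 ✓
A=54: rows 6, 9, 11, 14 → B takes values {T61, T82} — violation
The only A value with inconsistent B is A=54.

54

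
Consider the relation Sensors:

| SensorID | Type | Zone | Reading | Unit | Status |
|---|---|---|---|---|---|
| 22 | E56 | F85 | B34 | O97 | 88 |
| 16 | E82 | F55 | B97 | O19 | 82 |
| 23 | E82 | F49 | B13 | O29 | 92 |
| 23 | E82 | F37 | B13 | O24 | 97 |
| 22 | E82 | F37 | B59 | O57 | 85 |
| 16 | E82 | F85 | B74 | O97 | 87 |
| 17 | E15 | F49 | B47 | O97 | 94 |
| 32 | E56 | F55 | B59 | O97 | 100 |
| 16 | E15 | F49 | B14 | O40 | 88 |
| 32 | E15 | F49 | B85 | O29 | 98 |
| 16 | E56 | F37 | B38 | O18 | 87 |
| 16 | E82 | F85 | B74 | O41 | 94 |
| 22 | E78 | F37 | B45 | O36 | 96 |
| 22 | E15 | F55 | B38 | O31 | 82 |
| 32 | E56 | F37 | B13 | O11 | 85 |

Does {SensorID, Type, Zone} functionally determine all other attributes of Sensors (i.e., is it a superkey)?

No

Two distinct rows share (SensorID=16, Type=E82, Zone=F85), so {SensorID, Type, Zone} does not determine every attribute — not a superkey.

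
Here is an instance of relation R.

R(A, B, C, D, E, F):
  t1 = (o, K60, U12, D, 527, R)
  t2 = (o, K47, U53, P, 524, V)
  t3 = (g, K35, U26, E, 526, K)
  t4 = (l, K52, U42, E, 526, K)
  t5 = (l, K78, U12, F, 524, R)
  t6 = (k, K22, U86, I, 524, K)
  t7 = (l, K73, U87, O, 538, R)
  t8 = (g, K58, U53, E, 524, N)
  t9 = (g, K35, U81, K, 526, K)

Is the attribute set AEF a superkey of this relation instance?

No

Rows 3 and 9 have the same AEF value (A=g, E=526, F=K) but are distinct tuples, so AEF does not determine every attribute — not a superkey.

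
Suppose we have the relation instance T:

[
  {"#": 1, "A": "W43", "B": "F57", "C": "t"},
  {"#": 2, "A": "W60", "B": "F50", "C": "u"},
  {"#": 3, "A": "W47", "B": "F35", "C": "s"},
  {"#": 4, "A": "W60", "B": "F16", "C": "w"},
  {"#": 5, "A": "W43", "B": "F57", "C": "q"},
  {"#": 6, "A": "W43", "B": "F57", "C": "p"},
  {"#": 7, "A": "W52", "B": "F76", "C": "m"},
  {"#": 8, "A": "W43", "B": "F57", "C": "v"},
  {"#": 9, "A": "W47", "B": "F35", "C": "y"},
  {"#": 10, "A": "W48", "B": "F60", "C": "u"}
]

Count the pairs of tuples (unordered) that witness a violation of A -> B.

1

A=W43: all 4 rows agree on B — 0 pairs.
A=W60: violating pairs (2,4) — 1 pair.
A=W47: all 2 rows agree on B — 0 pairs.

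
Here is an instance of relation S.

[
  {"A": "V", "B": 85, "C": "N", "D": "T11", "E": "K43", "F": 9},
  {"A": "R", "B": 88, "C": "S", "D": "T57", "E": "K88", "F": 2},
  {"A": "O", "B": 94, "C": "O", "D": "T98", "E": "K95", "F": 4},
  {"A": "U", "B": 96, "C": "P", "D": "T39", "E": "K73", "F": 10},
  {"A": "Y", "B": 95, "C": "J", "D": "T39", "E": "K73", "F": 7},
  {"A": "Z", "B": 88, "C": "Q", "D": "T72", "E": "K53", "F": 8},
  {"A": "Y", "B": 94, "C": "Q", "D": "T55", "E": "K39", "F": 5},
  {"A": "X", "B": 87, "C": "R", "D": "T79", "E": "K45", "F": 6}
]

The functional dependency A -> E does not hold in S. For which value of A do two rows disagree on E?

Y

A=V: 1 row → E = K43 ✓
A=R: 1 row → E = K88 ✓
A=O: 1 row → E = K95 ✓
A=U: 1 row → E = K73 ✓
A=Y: 2 rows → E takes values {K73, K39} — violation
A=Z: 1 row → E = K53 ✓
A=X: 1 row → E = K45 ✓
The only A value with inconsistent E is A=Y.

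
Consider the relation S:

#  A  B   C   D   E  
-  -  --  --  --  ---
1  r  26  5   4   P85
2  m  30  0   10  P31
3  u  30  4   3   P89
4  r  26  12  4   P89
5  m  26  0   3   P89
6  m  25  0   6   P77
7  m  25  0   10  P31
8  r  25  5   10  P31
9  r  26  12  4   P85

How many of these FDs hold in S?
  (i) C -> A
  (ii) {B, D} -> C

1

(i) C -> A: every LHS value maps to a single RHS value — holds.
(ii) {B, D} -> C: (B=26, D=4): rows 1, 4, 9 → C takes values {5, 12} — violation; (B=25, D=10): rows 7, 8 → C takes values {0, 5} — violation — fails.
1 of the 2 dependencies holds.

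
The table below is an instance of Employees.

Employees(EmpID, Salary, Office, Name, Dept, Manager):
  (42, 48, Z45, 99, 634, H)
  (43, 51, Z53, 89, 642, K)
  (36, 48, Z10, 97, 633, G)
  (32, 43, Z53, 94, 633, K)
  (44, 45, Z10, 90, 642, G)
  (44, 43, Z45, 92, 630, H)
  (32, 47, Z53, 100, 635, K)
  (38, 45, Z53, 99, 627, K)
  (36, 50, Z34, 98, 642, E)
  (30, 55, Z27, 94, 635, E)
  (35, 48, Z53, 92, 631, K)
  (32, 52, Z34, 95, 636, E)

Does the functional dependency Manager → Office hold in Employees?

No

Manager=H: 2 rows → Office = Z45, Z45 ✓
Manager=K: 5 rows → Office = Z53, Z53, Z53, Z53, Z53 ✓
Manager=G: 2 rows → Office = Z10, Z10 ✓
Manager=E: 3 rows → Office takes values {Z34, Z27} — violation
Two rows agree on Manager but differ on Office, so Manager → Office does not hold.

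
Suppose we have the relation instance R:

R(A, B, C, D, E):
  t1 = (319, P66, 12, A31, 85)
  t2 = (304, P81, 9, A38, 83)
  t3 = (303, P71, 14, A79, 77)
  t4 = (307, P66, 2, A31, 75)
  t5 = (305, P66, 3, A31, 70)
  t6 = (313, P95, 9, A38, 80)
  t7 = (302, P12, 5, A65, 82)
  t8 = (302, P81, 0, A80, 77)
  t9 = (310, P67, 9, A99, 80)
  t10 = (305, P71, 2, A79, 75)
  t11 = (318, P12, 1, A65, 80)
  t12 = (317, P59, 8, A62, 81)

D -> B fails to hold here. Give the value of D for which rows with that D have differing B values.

D=A31: rows 1, 4, 5 → B = P66, P66, P66 ✓
D=A38: rows 2, 6 → B takes values {P81, P95} — violation
D=A79: rows 3, 10 → B = P71, P71 ✓
D=A65: rows 7, 11 → B = P12, P12 ✓
D=A80: row 8 → B = P81 ✓
D=A99: row 9 → B = P67 ✓
D=A62: row 12 → B = P59 ✓
The only D value with inconsistent B is D=A38.

A38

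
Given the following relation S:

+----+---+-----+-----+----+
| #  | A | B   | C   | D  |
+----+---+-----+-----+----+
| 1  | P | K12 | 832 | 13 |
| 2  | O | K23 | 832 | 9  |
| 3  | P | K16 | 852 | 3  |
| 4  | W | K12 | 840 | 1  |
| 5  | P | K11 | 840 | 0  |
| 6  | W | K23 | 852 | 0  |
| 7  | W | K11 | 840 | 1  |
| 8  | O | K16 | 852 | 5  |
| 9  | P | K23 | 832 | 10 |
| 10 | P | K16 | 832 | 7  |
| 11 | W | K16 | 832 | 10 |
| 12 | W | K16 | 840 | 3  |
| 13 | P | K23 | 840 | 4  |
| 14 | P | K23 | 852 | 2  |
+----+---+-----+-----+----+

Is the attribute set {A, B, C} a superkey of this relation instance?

Yes

All 14 rows have distinct {A, B, C} values, so {A, B, C} → (all attributes) holds and {A, B, C} is a superkey.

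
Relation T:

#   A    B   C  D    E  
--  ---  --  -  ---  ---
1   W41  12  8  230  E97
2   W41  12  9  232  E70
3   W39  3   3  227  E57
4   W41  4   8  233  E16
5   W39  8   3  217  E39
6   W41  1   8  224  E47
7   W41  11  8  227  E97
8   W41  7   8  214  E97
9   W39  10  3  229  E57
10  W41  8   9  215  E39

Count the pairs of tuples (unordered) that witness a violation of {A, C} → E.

(A=W41, C=8): violating pairs (1,4), (1,6), (4,6), (4,7), (4,8), (6,7), (6,8) — 7 pairs.
(A=W41, C=9): violating pairs (2,10) — 1 pair.
(A=W39, C=3): violating pairs (3,5), (5,9) — 2 pairs.

10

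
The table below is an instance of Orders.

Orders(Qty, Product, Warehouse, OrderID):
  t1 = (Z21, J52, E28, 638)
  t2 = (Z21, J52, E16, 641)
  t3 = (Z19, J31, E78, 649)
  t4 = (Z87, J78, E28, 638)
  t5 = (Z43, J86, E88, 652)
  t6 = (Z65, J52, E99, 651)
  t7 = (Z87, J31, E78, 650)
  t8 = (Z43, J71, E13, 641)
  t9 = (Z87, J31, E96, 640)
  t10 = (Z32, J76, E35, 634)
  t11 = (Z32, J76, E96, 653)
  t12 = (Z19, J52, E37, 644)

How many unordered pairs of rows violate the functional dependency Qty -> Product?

Qty=Z21: all 2 rows agree on Product — 0 pairs.
Qty=Z19: violating pairs (3,12) — 1 pair.
Qty=Z87: violating pairs (4,7), (4,9) — 2 pairs.
Qty=Z43: violating pairs (5,8) — 1 pair.
Qty=Z32: all 2 rows agree on Product — 0 pairs.

4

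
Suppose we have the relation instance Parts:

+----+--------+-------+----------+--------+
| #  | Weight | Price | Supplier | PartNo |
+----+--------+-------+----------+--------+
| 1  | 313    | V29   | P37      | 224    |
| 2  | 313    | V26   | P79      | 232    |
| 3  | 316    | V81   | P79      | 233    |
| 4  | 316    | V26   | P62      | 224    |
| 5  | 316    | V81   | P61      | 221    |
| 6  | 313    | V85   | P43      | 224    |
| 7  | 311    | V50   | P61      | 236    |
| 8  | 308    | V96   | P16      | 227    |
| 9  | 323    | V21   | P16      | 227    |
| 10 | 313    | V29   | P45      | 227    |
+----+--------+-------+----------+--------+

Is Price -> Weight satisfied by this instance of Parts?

No

Price=V29: rows 1, 10 → Weight = 313, 313 ✓
Price=V26: rows 2, 4 → Weight takes values {313, 316} — violation
Price=V81: rows 3, 5 → Weight = 316, 316 ✓
Price=V85: row 6 → Weight = 313 ✓
Price=V50: row 7 → Weight = 311 ✓
Price=V96: row 8 → Weight = 308 ✓
Price=V21: row 9 → Weight = 323 ✓
Two rows agree on Price but differ on Weight, so Price -> Weight does not hold.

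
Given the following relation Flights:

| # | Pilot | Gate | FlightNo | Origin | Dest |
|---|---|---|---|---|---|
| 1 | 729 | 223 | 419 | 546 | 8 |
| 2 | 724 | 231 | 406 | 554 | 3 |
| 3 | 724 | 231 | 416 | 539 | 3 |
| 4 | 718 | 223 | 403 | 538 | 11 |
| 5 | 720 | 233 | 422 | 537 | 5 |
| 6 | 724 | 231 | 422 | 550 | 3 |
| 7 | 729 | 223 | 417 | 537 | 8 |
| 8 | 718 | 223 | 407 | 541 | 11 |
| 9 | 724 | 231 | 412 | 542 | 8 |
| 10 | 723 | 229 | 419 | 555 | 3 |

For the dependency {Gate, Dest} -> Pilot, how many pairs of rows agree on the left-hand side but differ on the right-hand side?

(Gate=223, Dest=8): all 2 rows agree on Pilot — 0 pairs.
(Gate=231, Dest=3): all 3 rows agree on Pilot — 0 pairs.
(Gate=223, Dest=11): all 2 rows agree on Pilot — 0 pairs.

0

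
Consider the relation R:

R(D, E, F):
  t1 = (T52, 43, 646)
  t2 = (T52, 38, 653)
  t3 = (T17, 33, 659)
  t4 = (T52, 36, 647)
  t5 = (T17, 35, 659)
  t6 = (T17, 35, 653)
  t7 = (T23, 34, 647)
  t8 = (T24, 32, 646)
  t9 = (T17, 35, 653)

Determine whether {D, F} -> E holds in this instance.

(D=T52, F=646): row 1 → E = 43 ✓
(D=T52, F=653): row 2 → E = 38 ✓
(D=T17, F=659): rows 3, 5 → E takes values {33, 35} — violation
(D=T52, F=647): row 4 → E = 36 ✓
(D=T17, F=653): rows 6, 9 → E = 35, 35 ✓
(D=T23, F=647): row 7 → E = 34 ✓
(D=T24, F=646): row 8 → E = 32 ✓
Two rows agree on {D, F} but differ on E, so {D, F} -> E does not hold.

No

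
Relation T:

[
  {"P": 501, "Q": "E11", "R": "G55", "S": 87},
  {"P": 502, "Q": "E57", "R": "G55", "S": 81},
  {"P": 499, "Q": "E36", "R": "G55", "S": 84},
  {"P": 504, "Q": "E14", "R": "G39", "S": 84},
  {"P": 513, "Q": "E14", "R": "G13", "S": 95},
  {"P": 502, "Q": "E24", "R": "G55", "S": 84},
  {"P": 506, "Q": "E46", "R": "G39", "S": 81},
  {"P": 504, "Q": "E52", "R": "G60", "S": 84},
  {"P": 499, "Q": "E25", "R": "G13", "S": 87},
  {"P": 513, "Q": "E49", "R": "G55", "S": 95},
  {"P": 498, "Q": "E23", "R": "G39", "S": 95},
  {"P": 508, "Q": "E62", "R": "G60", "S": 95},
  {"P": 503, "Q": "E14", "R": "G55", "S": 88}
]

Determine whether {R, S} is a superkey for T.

No

Two distinct rows share (R=G55, S=84), so {R, S} does not determine every attribute — not a superkey.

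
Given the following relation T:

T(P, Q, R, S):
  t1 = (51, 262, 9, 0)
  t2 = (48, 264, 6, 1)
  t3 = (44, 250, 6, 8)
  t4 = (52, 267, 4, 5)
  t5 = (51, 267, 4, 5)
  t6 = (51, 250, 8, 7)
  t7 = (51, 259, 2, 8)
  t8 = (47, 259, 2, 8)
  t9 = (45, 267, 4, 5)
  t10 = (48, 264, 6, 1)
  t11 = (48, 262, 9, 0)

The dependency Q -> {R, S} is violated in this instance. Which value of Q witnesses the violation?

Q=262: rows 1, 11 → {R,S} = (9, 0), (9, 0) ✓
Q=264: rows 2, 10 → {R,S} = (6, 1), (6, 1) ✓
Q=250: rows 3, 6 → {R,S} takes values {(6, 8), (8, 7)} — violation
Q=267: rows 4, 5, 9 → {R,S} = (4, 5), (4, 5), (4, 5) ✓
Q=259: rows 7, 8 → {R,S} = (2, 8), (2, 8) ✓
The only Q value with inconsistent RHS is Q=250.

250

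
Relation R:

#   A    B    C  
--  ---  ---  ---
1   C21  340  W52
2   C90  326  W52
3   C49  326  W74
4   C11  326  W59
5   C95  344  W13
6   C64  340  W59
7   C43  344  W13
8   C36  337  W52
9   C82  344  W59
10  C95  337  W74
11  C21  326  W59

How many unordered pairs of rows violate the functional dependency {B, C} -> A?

2

(B=326, C=W59): violating pairs (4,11) — 1 pair.
(B=344, C=W13): violating pairs (5,7) — 1 pair.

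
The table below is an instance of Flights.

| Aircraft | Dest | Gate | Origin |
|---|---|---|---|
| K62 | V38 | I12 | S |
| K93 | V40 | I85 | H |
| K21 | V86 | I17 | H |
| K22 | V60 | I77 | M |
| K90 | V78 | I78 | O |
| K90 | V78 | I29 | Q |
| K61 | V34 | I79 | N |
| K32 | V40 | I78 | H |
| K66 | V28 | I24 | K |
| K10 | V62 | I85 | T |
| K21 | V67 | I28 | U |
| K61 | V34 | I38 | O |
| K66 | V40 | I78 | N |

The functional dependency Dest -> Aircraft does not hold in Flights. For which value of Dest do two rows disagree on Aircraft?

Dest=V38: 1 row → Aircraft = K62 ✓
Dest=V40: 3 rows → Aircraft takes values {K93, K32, K66} — violation
Dest=V86: 1 row → Aircraft = K21 ✓
Dest=V60: 1 row → Aircraft = K22 ✓
Dest=V78: 2 rows → Aircraft = K90, K90 ✓
Dest=V34: 2 rows → Aircraft = K61, K61 ✓
Dest=V28: 1 row → Aircraft = K66 ✓
Dest=V62: 1 row → Aircraft = K10 ✓
Dest=V67: 1 row → Aircraft = K21 ✓
The only Dest value with inconsistent Aircraft is Dest=V40.

V40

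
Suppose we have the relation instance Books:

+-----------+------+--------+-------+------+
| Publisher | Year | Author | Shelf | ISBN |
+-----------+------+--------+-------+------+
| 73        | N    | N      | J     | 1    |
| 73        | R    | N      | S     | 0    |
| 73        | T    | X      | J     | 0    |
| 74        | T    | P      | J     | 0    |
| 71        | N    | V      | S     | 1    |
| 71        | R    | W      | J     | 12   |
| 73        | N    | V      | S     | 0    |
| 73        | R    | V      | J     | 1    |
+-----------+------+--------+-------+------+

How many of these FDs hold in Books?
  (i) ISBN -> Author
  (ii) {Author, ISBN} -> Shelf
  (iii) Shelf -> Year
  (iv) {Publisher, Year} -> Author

0

(i) ISBN -> Author: ISBN=1: 3 rows → Author takes values {N, V} — violation; ISBN=0: 4 rows → Author takes values {N, X, P, V} — violation — fails.
(ii) {Author, ISBN} -> Shelf: (Author=V, ISBN=1): 2 rows → Shelf takes values {S, J} — violation — fails.
(iii) Shelf -> Year: Shelf=J: 5 rows → Year takes values {N, T, R} — violation; Shelf=S: 3 rows → Year takes values {R, N} — violation — fails.
(iv) {Publisher, Year} -> Author: (Publisher=73, Year=N): 2 rows → Author takes values {N, V} — violation; (Publisher=73, Year=R): 2 rows → Author takes values {N, V} — violation — fails.
None of the 4 dependencies hold.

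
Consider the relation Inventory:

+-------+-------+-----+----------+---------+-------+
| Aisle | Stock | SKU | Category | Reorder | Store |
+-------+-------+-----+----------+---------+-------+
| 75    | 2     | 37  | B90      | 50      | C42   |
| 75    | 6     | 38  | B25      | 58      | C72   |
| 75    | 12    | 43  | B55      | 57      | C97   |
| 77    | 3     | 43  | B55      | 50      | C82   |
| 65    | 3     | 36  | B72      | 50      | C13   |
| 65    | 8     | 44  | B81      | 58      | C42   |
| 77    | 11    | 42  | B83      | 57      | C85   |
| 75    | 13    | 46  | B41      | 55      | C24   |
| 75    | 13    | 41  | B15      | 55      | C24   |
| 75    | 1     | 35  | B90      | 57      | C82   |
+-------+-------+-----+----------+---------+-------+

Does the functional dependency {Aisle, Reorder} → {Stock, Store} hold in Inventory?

No

(Aisle=75, Reorder=50): 1 row → {Stock,Store} = (2, C42) ✓
(Aisle=75, Reorder=58): 1 row → {Stock,Store} = (6, C72) ✓
(Aisle=75, Reorder=57): 2 rows → {Stock,Store} takes values {(12, C97), (1, C82)} — violation
(Aisle=77, Reorder=50): 1 row → {Stock,Store} = (3, C82) ✓
(Aisle=65, Reorder=50): 1 row → {Stock,Store} = (3, C13) ✓
(Aisle=65, Reorder=58): 1 row → {Stock,Store} = (8, C42) ✓
(Aisle=77, Reorder=57): 1 row → {Stock,Store} = (11, C85) ✓
(Aisle=75, Reorder=55): 2 rows → {Stock,Store} = (13, C24), (13, C24) ✓
Two rows agree on {Aisle, Reorder} but differ on {Stock, Store}, so {Aisle, Reorder} → {Stock, Store} does not hold.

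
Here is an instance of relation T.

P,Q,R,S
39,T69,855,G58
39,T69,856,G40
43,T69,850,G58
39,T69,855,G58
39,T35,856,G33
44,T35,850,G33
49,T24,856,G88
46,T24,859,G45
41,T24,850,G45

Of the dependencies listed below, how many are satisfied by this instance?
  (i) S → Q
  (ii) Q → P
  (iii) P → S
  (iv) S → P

1

(i) S → Q: every LHS value maps to a single RHS value — holds.
(ii) Q → P: Q=T69: 4 rows → P takes values {39, 43} — violation; Q=T35: 2 rows → P takes values {39, 44} — violation; Q=T24: 3 rows → P takes values {49, 46, 41} — violation — fails.
(iii) P → S: P=39: 4 rows → S takes values {G58, G40, G33} — violation — fails.
(iv) S → P: S=G58: 3 rows → P takes values {39, 43} — violation; S=G33: 2 rows → P takes values {39, 44} — violation; S=G45: 2 rows → P takes values {46, 41} — violation — fails.
1 of the 4 dependencies holds.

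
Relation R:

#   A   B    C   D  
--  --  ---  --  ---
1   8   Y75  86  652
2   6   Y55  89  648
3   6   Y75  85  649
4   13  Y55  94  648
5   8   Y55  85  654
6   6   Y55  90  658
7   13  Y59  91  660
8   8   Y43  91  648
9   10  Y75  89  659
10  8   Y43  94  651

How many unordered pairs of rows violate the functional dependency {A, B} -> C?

2

(A=6, B=Y55): violating pairs (2,6) — 1 pair.
(A=8, B=Y43): violating pairs (8,10) — 1 pair.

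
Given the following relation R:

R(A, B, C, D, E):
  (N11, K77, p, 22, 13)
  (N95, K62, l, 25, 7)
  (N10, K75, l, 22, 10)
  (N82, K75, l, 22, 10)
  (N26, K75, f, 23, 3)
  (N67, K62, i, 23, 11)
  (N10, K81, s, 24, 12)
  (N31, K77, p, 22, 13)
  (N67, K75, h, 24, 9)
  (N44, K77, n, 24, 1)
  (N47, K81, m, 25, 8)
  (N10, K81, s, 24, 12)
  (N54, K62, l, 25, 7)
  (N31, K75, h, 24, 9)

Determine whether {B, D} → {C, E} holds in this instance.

Yes

(B=K77, D=22): 2 rows → {C,E} = (p, 13), (p, 13) ✓
(B=K62, D=25): 2 rows → {C,E} = (l, 7), (l, 7) ✓
(B=K75, D=22): 2 rows → {C,E} = (l, 10), (l, 10) ✓
(B=K75, D=23): 1 row → {C,E} = (f, 3) ✓
(B=K62, D=23): 1 row → {C,E} = (i, 11) ✓
(B=K81, D=24): 2 rows → {C,E} = (s, 12), (s, 12) ✓
(B=K75, D=24): 2 rows → {C,E} = (h, 9), (h, 9) ✓
(B=K77, D=24): 1 row → {C,E} = (n, 1) ✓
(B=K81, D=25): 1 row → {C,E} = (m, 8) ✓
Every {B, D} value is associated with a single {C, E} value, so {B, D} → {C, E} holds.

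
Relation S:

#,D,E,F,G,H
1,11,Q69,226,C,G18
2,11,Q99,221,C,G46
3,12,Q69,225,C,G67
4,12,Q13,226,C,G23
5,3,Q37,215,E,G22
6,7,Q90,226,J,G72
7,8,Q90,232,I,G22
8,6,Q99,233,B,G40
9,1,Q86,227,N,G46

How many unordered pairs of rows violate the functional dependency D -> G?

0

D=11: all 2 rows agree on G — 0 pairs.
D=12: all 2 rows agree on G — 0 pairs.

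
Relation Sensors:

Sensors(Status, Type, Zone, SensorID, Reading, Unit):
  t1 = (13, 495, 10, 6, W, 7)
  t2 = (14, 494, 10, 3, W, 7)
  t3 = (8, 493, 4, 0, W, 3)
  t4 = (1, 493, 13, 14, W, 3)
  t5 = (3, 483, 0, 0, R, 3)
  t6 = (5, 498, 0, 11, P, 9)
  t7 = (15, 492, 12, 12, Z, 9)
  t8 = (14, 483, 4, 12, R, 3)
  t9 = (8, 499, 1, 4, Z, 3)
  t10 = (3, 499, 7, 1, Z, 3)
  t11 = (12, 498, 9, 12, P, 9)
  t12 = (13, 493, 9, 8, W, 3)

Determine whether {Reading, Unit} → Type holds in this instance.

No

(Reading=W, Unit=7): rows 1, 2 → Type takes values {495, 494} — violation
(Reading=W, Unit=3): rows 3, 4, 12 → Type = 493, 493, 493 ✓
(Reading=R, Unit=3): rows 5, 8 → Type = 483, 483 ✓
(Reading=P, Unit=9): rows 6, 11 → Type = 498, 498 ✓
(Reading=Z, Unit=9): row 7 → Type = 492 ✓
(Reading=Z, Unit=3): rows 9, 10 → Type = 499, 499 ✓
Two rows agree on {Reading, Unit} but differ on Type, so {Reading, Unit} → Type does not hold.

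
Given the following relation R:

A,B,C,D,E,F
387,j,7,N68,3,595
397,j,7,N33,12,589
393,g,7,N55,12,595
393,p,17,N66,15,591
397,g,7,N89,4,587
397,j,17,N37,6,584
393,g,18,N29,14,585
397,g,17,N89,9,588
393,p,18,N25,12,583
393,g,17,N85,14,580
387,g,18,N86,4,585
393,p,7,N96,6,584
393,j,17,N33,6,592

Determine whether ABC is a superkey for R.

All 13 rows have distinct ABC values, so ABC → (all attributes) holds and ABC is a superkey.

Yes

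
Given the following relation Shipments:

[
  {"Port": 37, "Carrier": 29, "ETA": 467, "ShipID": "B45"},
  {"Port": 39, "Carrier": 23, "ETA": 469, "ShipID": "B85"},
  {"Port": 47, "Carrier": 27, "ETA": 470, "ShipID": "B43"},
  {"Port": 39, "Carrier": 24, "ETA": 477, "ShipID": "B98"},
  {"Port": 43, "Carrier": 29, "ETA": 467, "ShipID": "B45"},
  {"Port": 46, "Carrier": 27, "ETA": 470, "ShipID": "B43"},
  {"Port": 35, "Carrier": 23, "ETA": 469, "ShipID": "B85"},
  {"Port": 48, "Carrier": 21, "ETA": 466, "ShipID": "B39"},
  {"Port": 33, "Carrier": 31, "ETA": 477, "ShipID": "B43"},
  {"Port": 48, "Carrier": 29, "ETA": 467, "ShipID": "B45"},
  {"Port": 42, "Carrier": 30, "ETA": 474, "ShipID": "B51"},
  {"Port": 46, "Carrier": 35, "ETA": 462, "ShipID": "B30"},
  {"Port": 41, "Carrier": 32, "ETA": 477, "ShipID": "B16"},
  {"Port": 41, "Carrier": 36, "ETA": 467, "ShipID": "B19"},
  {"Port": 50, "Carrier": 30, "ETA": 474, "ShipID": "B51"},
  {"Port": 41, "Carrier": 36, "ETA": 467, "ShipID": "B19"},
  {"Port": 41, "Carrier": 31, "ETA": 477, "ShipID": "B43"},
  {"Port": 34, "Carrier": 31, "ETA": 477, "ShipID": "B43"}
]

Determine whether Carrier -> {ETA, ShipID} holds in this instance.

Yes

Carrier=29: 3 rows → {ETA,ShipID} = (467, B45), (467, B45), (467, B45) ✓
Carrier=23: 2 rows → {ETA,ShipID} = (469, B85), (469, B85) ✓
Carrier=27: 2 rows → {ETA,ShipID} = (470, B43), (470, B43) ✓
Carrier=24: 1 row → {ETA,ShipID} = (477, B98) ✓
Carrier=21: 1 row → {ETA,ShipID} = (466, B39) ✓
Carrier=31: 3 rows → {ETA,ShipID} = (477, B43), (477, B43), (477, B43) ✓
Carrier=30: 2 rows → {ETA,ShipID} = (474, B51), (474, B51) ✓
Carrier=35: 1 row → {ETA,ShipID} = (462, B30) ✓
Carrier=32: 1 row → {ETA,ShipID} = (477, B16) ✓
Carrier=36: 2 rows → {ETA,ShipID} = (467, B19), (467, B19) ✓
Every Carrier value is associated with a single {ETA, ShipID} value, so Carrier -> {ETA, ShipID} holds.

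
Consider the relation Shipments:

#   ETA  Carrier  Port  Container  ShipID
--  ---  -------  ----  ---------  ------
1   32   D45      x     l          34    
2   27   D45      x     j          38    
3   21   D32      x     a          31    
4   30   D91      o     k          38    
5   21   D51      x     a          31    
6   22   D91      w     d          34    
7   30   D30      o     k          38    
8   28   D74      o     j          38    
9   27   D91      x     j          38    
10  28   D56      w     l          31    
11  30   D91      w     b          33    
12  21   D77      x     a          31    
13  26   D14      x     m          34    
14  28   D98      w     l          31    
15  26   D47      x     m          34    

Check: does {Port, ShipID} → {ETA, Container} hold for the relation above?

(Port=x, ShipID=34): rows 1, 13, 15 → {ETA,Container} takes values {(32, l), (26, m)} — violation
(Port=x, ShipID=38): rows 2, 9 → {ETA,Container} = (27, j), (27, j) ✓
(Port=x, ShipID=31): rows 3, 5, 12 → {ETA,Container} = (21, a), (21, a), (21, a) ✓
(Port=o, ShipID=38): rows 4, 7, 8 → {ETA,Container} takes values {(30, k), (28, j)} — violation
(Port=w, ShipID=34): row 6 → {ETA,Container} = (22, d) ✓
(Port=w, ShipID=31): rows 10, 14 → {ETA,Container} = (28, l), (28, l) ✓
(Port=w, ShipID=33): row 11 → {ETA,Container} = (30, b) ✓
Two rows agree on {Port, ShipID} but differ on {ETA, Container}, so {Port, ShipID} → {ETA, Container} does not hold.

No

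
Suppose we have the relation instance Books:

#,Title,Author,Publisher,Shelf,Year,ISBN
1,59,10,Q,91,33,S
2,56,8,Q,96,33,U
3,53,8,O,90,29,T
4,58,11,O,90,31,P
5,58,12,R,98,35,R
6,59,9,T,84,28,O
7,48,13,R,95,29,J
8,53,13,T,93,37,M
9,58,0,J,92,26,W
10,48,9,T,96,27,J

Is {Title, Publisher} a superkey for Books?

All 10 rows have distinct {Title, Publisher} values, so {Title, Publisher} → (all attributes) holds and {Title, Publisher} is a superkey.

Yes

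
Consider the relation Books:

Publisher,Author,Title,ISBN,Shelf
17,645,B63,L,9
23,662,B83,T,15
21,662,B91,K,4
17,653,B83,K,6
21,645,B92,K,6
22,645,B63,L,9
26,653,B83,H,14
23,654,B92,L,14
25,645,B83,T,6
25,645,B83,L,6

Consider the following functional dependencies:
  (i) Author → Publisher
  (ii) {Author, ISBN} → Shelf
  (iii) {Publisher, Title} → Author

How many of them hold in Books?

(i) Author → Publisher: Author=645: 5 rows → Publisher takes values {17, 21, 22, 25} — violation; Author=662: 2 rows → Publisher takes values {23, 21} — violation; Author=653: 2 rows → Publisher takes values {17, 26} — violation — fails.
(ii) {Author, ISBN} → Shelf: (Author=645, ISBN=L): 3 rows → Shelf takes values {9, 6} — violation — fails.
(iii) {Publisher, Title} → Author: every LHS value maps to a single RHS value — holds.
1 of the 3 dependencies holds.

1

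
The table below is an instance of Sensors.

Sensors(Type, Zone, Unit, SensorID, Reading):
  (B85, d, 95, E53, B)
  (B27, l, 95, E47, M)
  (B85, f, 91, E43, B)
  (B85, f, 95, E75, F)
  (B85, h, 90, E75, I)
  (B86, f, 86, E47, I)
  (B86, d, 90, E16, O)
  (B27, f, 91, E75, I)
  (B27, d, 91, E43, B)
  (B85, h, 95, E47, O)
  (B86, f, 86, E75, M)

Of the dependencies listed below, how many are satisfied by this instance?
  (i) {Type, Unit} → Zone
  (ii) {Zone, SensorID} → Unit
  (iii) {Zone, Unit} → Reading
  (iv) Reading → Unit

(i) {Type, Unit} → Zone: (Type=B85, Unit=95): 3 rows → Zone takes values {d, f, h} — violation; (Type=B27, Unit=91): 2 rows → Zone takes values {f, d} — violation — fails.
(ii) {Zone, SensorID} → Unit: (Zone=f, SensorID=E75): 3 rows → Unit takes values {95, 91, 86} — violation — fails.
(iii) {Zone, Unit} → Reading: (Zone=f, Unit=91): 2 rows → Reading takes values {B, I} — violation; (Zone=f, Unit=86): 2 rows → Reading takes values {I, M} — violation — fails.
(iv) Reading → Unit: Reading=B: 3 rows → Unit takes values {95, 91} — violation; Reading=M: 2 rows → Unit takes values {95, 86} — violation; Reading=I: 3 rows → Unit takes values {90, 86, 91} — violation; Reading=O: 2 rows → Unit takes values {90, 95} — violation — fails.
None of the 4 dependencies hold.

0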